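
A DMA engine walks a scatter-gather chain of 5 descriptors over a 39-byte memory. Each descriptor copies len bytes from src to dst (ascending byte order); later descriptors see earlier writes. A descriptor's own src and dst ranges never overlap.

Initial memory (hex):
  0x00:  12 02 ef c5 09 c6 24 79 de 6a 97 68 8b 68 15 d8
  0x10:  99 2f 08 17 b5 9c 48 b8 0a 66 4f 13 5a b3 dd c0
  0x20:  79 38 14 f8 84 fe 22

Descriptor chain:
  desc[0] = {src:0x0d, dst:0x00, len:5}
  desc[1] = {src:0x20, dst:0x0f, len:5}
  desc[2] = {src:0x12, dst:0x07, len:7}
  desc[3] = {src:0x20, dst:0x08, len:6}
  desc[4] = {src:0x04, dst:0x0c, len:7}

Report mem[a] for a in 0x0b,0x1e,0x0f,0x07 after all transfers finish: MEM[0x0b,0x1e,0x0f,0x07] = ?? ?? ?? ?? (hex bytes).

MEM[0x0b,0x1e,0x0f,0x07] = f8 dd f8 f8

D0: mem[0x00..0x04] <- [68 15 d8 99 2f]
D1: mem[0x0f..0x13] <- [79 38 14 f8 84]
D2: mem[0x07..0x0d] <- [f8 84 b5 9c 48 b8 0a]
D3: mem[0x08..0x0d] <- [79 38 14 f8 84 fe]
D4: mem[0x0c..0x12] <- [2f c6 24 f8 79 38 14]
query mem[0x0b]=0xf8, mem[0x1e]=0xdd, mem[0x0f]=0xf8, mem[0x07]=0xf8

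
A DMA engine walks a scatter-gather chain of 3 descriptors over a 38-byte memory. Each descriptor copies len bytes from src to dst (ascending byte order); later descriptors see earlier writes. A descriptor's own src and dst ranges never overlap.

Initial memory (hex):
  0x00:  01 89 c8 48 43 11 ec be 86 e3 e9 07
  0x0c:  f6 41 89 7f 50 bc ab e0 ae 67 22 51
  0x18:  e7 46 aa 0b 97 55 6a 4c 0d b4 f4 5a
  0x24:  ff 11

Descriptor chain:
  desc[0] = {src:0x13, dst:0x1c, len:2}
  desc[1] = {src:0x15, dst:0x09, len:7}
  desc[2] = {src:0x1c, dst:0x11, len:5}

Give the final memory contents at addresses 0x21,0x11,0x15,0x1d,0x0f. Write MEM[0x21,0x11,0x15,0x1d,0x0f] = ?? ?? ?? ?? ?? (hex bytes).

MEM[0x21,0x11,0x15,0x1d,0x0f] = b4 e0 0d ae 0b

#0 dst[0x1c+2] := {0xe0,0xae}
#1 dst[0x09+7] := {0x67,0x22,0x51,0xe7,0x46,0xaa,0x0b}
#2 dst[0x11+5] := {0xe0,0xae,0x6a,0x4c,0x0d}
query mem[0x21]=0xb4, mem[0x11]=0xe0, mem[0x15]=0x0d, mem[0x1d]=0xae, mem[0x0f]=0x0b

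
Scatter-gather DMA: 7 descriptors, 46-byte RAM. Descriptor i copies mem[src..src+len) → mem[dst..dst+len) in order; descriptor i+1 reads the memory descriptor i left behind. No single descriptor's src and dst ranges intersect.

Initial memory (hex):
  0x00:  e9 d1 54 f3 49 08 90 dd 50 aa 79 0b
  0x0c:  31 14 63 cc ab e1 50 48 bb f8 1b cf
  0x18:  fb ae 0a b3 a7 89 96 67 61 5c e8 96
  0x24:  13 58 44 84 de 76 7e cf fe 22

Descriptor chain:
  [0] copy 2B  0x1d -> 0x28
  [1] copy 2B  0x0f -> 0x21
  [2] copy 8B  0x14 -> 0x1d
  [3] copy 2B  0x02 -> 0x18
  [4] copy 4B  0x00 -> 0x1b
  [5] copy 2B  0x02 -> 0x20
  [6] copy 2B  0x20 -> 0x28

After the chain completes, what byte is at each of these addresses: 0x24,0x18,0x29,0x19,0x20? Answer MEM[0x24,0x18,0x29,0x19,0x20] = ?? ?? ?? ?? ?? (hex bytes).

MEM[0x24,0x18,0x29,0x19,0x20] = b3 54 f3 f3 54

#0 dst[0x28+2] := {0x89,0x96}
#1 dst[0x21+2] := {0xcc,0xab}
#2 dst[0x1d+8] := {0xbb,0xf8,0x1b,0xcf,0xfb,0xae,0x0a,0xb3}
#3 dst[0x18+2] := {0x54,0xf3}
#4 dst[0x1b+4] := {0xe9,0xd1,0x54,0xf3}
#5 dst[0x20+2] := {0x54,0xf3}
#6 dst[0x28+2] := {0x54,0xf3}
query mem[0x24]=0xb3, mem[0x18]=0x54, mem[0x29]=0xf3, mem[0x19]=0xf3, mem[0x20]=0x54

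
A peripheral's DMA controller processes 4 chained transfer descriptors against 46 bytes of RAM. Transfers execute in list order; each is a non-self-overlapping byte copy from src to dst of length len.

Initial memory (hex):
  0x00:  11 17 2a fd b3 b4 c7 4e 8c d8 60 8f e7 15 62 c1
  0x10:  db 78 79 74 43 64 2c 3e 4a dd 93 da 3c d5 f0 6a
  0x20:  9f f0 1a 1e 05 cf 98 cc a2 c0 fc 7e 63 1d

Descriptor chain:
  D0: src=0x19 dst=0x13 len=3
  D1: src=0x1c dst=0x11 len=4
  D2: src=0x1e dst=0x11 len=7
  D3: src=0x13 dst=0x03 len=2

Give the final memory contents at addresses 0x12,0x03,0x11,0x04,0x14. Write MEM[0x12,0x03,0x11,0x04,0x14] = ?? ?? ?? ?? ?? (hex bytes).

[0] 0x19->0x13 len=3 : dd 93 da
[1] 0x1c->0x11 len=4 : 3c d5 f0 6a
[2] 0x1e->0x11 len=7 : f0 6a 9f f0 1a 1e 05
[3] 0x13->0x03 len=2 : 9f f0
query mem[0x12]=0x6a, mem[0x03]=0x9f, mem[0x11]=0xf0, mem[0x04]=0xf0, mem[0x14]=0xf0

MEM[0x12,0x03,0x11,0x04,0x14] = 6a 9f f0 f0 f0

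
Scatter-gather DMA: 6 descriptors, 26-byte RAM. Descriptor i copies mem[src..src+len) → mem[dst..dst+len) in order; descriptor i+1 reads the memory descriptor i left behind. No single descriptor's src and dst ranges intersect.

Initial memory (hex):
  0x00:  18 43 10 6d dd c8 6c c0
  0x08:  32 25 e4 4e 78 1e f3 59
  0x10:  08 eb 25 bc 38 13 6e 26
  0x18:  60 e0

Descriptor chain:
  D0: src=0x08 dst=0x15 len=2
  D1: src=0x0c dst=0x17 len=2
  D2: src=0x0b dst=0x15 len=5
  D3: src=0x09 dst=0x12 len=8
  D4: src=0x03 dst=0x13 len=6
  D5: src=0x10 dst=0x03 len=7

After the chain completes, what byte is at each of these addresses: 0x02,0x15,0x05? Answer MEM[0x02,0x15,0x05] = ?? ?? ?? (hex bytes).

D0: mem[0x15..0x16] <- [32 25]
D1: mem[0x17..0x18] <- [78 1e]
D2: mem[0x15..0x19] <- [4e 78 1e f3 59]
D3: mem[0x12..0x19] <- [25 e4 4e 78 1e f3 59 08]
D4: mem[0x13..0x18] <- [6d dd c8 6c c0 32]
D5: mem[0x03..0x09] <- [08 eb 25 6d dd c8 6c]
query mem[0x02]=0x10, mem[0x15]=0xc8, mem[0x05]=0x25

MEM[0x02,0x15,0x05] = 10 c8 25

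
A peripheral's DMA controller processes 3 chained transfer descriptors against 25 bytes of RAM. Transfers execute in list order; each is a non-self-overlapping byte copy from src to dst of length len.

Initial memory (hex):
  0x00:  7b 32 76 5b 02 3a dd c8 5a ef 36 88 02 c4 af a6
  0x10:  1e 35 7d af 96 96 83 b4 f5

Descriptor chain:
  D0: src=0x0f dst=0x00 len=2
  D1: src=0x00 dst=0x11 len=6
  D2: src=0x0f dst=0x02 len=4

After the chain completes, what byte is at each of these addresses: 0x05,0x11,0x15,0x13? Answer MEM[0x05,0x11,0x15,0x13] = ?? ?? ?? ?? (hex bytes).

  after D0: wrote 2B at 0x00 = a61e
  after D1: wrote 6B at 0x11 = a61e765b023a
  after D2: wrote 4B at 0x02 = a61ea61e
query mem[0x05]=0x1e, mem[0x11]=0xa6, mem[0x15]=0x02, mem[0x13]=0x76

MEM[0x05,0x11,0x15,0x13] = 1e a6 02 76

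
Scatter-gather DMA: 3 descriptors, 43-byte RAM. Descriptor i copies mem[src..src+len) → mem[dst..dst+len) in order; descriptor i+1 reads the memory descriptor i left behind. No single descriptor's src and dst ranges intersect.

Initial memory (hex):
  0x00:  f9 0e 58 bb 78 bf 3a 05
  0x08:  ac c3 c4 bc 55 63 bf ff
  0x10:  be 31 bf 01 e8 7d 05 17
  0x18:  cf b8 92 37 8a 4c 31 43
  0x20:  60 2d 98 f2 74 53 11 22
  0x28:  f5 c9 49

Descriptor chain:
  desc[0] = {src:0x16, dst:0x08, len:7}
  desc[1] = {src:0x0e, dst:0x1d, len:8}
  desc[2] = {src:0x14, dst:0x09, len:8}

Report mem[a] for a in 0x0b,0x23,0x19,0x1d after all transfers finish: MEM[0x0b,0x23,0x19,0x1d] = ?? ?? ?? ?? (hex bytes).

MEM[0x0b,0x23,0x19,0x1d] = 05 e8 b8 8a

#0 dst[0x08+7] := {0x05,0x17,0xcf,0xb8,0x92,0x37,0x8a}
#1 dst[0x1d+8] := {0x8a,0xff,0xbe,0x31,0xbf,0x01,0xe8,0x7d}
#2 dst[0x09+8] := {0xe8,0x7d,0x05,0x17,0xcf,0xb8,0x92,0x37}
query mem[0x0b]=0x05, mem[0x23]=0xe8, mem[0x19]=0xb8, mem[0x1d]=0x8a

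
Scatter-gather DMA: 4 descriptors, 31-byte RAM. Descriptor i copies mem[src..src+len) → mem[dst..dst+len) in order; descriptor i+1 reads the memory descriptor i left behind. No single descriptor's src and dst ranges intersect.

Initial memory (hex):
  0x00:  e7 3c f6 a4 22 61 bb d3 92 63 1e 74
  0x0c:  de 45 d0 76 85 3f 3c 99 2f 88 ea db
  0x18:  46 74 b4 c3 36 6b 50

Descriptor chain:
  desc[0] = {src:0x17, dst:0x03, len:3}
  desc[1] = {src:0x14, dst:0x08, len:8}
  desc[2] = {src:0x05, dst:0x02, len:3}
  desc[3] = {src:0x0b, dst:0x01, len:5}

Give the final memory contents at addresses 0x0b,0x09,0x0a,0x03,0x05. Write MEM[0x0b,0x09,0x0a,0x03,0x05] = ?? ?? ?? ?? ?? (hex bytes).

[0] 0x17->0x03 len=3 : db 46 74
[1] 0x14->0x08 len=8 : 2f 88 ea db 46 74 b4 c3
[2] 0x05->0x02 len=3 : 74 bb d3
[3] 0x0b->0x01 len=5 : db 46 74 b4 c3
query mem[0x0b]=0xdb, mem[0x09]=0x88, mem[0x0a]=0xea, mem[0x03]=0x74, mem[0x05]=0xc3

MEM[0x0b,0x09,0x0a,0x03,0x05] = db 88 ea 74 c3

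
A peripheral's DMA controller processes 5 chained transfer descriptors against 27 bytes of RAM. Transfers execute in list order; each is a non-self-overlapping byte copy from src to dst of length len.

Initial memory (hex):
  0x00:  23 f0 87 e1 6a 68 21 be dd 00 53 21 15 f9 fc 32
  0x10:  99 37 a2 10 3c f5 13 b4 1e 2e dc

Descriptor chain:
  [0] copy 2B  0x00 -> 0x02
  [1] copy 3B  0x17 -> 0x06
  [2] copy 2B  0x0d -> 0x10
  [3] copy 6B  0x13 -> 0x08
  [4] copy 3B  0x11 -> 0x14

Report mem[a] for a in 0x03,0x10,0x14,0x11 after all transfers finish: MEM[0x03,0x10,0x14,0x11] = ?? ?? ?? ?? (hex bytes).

[0] 0x00->0x02 len=2 : 23 f0
[1] 0x17->0x06 len=3 : b4 1e 2e
[2] 0x0d->0x10 len=2 : f9 fc
[3] 0x13->0x08 len=6 : 10 3c f5 13 b4 1e
[4] 0x11->0x14 len=3 : fc a2 10
query mem[0x03]=0xf0, mem[0x10]=0xf9, mem[0x14]=0xfc, mem[0x11]=0xfc

MEM[0x03,0x10,0x14,0x11] = f0 f9 fc fc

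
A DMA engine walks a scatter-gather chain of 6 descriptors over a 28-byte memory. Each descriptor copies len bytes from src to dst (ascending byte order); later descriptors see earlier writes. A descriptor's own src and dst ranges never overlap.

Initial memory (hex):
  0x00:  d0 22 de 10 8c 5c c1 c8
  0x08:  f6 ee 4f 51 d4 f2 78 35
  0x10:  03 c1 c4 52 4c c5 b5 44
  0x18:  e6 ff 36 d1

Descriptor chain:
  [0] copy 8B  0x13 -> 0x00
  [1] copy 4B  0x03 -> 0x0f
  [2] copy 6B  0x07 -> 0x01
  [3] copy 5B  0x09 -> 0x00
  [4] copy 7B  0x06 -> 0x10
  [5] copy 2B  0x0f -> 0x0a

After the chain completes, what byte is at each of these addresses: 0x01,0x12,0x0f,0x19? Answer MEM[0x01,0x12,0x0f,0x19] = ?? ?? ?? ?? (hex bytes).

MEM[0x01,0x12,0x0f,0x19] = 4f f6 b5 ff

  after D0: wrote 8B at 0x00 = 524cc5b544e6ff36
  after D1: wrote 4B at 0x0f = b544e6ff
  after D2: wrote 6B at 0x01 = 36f6ee4f51d4
  after D3: wrote 5B at 0x00 = ee4f51d4f2
  after D4: wrote 7B at 0x10 = d436f6ee4f51d4
  after D5: wrote 2B at 0x0a = b5d4
query mem[0x01]=0x4f, mem[0x12]=0xf6, mem[0x0f]=0xb5, mem[0x19]=0xff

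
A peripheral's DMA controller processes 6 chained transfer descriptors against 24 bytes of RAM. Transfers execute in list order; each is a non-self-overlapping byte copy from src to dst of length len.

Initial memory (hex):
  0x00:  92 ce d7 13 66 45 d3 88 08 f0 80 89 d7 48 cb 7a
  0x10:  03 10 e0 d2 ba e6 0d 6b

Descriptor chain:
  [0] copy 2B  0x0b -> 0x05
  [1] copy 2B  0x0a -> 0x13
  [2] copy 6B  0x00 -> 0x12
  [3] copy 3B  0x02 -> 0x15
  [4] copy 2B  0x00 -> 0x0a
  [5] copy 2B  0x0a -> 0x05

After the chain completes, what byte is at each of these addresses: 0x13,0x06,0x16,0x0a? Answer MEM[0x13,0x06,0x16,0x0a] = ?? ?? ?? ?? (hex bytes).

D0: mem[0x05..0x06] <- [89 d7]
D1: mem[0x13..0x14] <- [80 89]
D2: mem[0x12..0x17] <- [92 ce d7 13 66 89]
D3: mem[0x15..0x17] <- [d7 13 66]
D4: mem[0x0a..0x0b] <- [92 ce]
D5: mem[0x05..0x06] <- [92 ce]
query mem[0x13]=0xce, mem[0x06]=0xce, mem[0x16]=0x13, mem[0x0a]=0x92

MEM[0x13,0x06,0x16,0x0a] = ce ce 13 92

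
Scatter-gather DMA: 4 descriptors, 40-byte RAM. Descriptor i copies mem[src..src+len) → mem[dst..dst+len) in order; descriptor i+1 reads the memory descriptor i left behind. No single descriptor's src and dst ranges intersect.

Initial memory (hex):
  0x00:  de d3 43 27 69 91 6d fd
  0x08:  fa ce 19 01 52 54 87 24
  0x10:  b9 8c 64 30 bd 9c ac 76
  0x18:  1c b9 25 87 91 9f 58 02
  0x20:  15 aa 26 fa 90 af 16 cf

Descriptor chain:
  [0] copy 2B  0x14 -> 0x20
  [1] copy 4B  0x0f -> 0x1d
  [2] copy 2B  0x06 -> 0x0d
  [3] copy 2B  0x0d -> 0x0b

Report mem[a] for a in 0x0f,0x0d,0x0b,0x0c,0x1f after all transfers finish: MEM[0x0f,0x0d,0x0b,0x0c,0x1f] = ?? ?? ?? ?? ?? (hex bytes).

MEM[0x0f,0x0d,0x0b,0x0c,0x1f] = 24 6d 6d fd 8c

#0 dst[0x20+2] := {0xbd,0x9c}
#1 dst[0x1d+4] := {0x24,0xb9,0x8c,0x64}
#2 dst[0x0d+2] := {0x6d,0xfd}
#3 dst[0x0b+2] := {0x6d,0xfd}
query mem[0x0f]=0x24, mem[0x0d]=0x6d, mem[0x0b]=0x6d, mem[0x0c]=0xfd, mem[0x1f]=0x8c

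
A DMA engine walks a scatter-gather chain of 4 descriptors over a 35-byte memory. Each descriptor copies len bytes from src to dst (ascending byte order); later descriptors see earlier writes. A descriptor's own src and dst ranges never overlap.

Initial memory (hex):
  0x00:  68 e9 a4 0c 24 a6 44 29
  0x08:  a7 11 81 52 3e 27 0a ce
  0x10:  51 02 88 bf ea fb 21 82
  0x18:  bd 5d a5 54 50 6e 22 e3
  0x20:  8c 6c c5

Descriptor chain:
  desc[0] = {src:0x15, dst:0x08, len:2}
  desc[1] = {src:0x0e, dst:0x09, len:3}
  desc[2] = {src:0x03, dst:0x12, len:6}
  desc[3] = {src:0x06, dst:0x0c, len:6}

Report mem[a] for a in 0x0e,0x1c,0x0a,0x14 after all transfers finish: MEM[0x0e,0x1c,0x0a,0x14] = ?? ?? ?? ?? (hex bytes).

MEM[0x0e,0x1c,0x0a,0x14] = fb 50 ce a6

[0] 0x15->0x08 len=2 : fb 21
[1] 0x0e->0x09 len=3 : 0a ce 51
[2] 0x03->0x12 len=6 : 0c 24 a6 44 29 fb
[3] 0x06->0x0c len=6 : 44 29 fb 0a ce 51
query mem[0x0e]=0xfb, mem[0x1c]=0x50, mem[0x0a]=0xce, mem[0x14]=0xa6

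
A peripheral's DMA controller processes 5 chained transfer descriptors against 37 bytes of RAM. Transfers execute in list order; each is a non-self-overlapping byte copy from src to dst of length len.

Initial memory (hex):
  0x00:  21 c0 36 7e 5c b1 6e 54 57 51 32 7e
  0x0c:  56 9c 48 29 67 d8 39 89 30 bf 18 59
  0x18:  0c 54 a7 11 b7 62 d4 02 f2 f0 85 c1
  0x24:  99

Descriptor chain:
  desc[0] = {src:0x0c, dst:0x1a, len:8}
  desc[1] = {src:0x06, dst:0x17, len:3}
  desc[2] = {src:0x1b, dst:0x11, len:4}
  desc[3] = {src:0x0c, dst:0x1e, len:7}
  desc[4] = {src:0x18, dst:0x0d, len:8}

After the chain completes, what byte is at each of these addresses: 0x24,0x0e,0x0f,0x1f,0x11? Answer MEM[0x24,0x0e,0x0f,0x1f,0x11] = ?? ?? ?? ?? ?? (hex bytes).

D0: mem[0x1a..0x21] <- [56 9c 48 29 67 d8 39 89]
D1: mem[0x17..0x19] <- [6e 54 57]
D2: mem[0x11..0x14] <- [9c 48 29 67]
D3: mem[0x1e..0x24] <- [56 9c 48 29 67 9c 48]
D4: mem[0x0d..0x14] <- [54 57 56 9c 48 29 56 9c]
query mem[0x24]=0x48, mem[0x0e]=0x57, mem[0x0f]=0x56, mem[0x1f]=0x9c, mem[0x11]=0x48

MEM[0x24,0x0e,0x0f,0x1f,0x11] = 48 57 56 9c 48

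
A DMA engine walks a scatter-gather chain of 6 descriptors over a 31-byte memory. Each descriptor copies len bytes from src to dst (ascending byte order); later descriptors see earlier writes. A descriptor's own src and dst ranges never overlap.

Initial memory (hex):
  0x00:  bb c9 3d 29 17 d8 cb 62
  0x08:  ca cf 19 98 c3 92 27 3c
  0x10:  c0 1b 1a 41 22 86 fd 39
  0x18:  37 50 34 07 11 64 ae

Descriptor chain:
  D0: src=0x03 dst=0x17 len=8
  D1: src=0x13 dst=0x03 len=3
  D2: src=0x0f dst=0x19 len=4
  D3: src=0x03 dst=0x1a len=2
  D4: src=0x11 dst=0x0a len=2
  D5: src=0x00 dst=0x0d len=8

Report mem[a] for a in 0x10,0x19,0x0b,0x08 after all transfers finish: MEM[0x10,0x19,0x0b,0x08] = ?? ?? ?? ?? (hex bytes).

MEM[0x10,0x19,0x0b,0x08] = 41 3c 1a ca

  after D0: wrote 8B at 0x17 = 2917d8cb62cacf19
  after D1: wrote 3B at 0x03 = 412286
  after D2: wrote 4B at 0x19 = 3cc01b1a
  after D3: wrote 2B at 0x1a = 4122
  after D4: wrote 2B at 0x0a = 1b1a
  after D5: wrote 8B at 0x0d = bbc93d412286cb62
query mem[0x10]=0x41, mem[0x19]=0x3c, mem[0x0b]=0x1a, mem[0x08]=0xca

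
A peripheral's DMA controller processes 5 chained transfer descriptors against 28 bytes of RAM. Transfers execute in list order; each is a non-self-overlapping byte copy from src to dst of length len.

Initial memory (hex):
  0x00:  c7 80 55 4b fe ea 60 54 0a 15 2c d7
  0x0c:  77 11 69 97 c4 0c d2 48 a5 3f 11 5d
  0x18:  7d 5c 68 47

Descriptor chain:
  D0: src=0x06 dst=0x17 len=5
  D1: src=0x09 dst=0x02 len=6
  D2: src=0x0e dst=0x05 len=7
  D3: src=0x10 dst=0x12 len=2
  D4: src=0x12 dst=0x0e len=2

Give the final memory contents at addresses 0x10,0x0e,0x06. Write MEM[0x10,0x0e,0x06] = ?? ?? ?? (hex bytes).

D0: mem[0x17..0x1b] <- [60 54 0a 15 2c]
D1: mem[0x02..0x07] <- [15 2c d7 77 11 69]
D2: mem[0x05..0x0b] <- [69 97 c4 0c d2 48 a5]
D3: mem[0x12..0x13] <- [c4 0c]
D4: mem[0x0e..0x0f] <- [c4 0c]
query mem[0x10]=0xc4, mem[0x0e]=0xc4, mem[0x06]=0x97

MEM[0x10,0x0e,0x06] = c4 c4 97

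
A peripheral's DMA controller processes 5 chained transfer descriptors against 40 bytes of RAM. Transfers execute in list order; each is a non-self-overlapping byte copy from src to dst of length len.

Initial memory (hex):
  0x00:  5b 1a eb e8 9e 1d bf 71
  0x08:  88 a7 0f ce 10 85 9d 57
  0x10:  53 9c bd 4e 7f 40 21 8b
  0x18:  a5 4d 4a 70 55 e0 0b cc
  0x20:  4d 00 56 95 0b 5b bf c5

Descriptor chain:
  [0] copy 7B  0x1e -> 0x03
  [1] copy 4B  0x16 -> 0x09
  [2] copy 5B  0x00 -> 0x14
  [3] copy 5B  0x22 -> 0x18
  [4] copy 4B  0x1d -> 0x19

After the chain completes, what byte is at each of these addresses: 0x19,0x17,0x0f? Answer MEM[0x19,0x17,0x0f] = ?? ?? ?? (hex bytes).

MEM[0x19,0x17,0x0f] = e0 0b 57

[0] 0x1e->0x03 len=7 : 0b cc 4d 00 56 95 0b
[1] 0x16->0x09 len=4 : 21 8b a5 4d
[2] 0x00->0x14 len=5 : 5b 1a eb 0b cc
[3] 0x22->0x18 len=5 : 56 95 0b 5b bf
[4] 0x1d->0x19 len=4 : e0 0b cc 4d
query mem[0x19]=0xe0, mem[0x17]=0x0b, mem[0x0f]=0x57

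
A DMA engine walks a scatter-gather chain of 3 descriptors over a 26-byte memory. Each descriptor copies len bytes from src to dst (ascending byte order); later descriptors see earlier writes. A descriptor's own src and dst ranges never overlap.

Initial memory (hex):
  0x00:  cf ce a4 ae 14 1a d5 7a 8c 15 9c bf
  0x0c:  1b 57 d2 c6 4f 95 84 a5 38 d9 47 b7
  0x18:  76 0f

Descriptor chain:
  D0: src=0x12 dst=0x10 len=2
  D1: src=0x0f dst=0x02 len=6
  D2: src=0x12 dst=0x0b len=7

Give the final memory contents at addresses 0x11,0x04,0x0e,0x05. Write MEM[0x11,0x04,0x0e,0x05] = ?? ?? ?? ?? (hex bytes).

MEM[0x11,0x04,0x0e,0x05] = 76 a5 d9 84

[0] 0x12->0x10 len=2 : 84 a5
[1] 0x0f->0x02 len=6 : c6 84 a5 84 a5 38
[2] 0x12->0x0b len=7 : 84 a5 38 d9 47 b7 76
query mem[0x11]=0x76, mem[0x04]=0xa5, mem[0x0e]=0xd9, mem[0x05]=0x84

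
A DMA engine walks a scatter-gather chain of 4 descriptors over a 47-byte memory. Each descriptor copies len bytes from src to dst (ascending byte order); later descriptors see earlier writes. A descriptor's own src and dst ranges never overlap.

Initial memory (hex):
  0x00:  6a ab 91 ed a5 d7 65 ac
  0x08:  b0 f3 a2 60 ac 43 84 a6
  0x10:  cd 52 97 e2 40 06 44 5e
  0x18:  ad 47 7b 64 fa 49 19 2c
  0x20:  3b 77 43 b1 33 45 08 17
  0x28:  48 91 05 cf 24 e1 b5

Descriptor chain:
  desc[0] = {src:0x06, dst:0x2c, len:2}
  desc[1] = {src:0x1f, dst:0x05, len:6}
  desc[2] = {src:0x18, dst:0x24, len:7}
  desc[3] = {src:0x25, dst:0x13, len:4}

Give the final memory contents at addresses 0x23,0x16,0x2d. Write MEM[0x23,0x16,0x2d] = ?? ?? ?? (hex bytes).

MEM[0x23,0x16,0x2d] = b1 fa ac

#0 dst[0x2c+2] := {0x65,0xac}
#1 dst[0x05+6] := {0x2c,0x3b,0x77,0x43,0xb1,0x33}
#2 dst[0x24+7] := {0xad,0x47,0x7b,0x64,0xfa,0x49,0x19}
#3 dst[0x13+4] := {0x47,0x7b,0x64,0xfa}
query mem[0x23]=0xb1, mem[0x16]=0xfa, mem[0x2d]=0xac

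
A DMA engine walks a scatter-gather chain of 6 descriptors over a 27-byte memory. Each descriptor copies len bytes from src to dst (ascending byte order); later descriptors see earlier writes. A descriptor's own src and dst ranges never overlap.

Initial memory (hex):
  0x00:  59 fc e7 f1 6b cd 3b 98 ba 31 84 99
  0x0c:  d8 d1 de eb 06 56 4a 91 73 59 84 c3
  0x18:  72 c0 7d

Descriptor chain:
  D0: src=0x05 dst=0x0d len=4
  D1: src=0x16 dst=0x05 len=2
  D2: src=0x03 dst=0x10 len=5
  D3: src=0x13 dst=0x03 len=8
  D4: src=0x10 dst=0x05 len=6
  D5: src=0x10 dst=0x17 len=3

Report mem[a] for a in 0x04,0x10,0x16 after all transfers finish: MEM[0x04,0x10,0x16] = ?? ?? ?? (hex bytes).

MEM[0x04,0x10,0x16] = 98 f1 84

[0] 0x05->0x0d len=4 : cd 3b 98 ba
[1] 0x16->0x05 len=2 : 84 c3
[2] 0x03->0x10 len=5 : f1 6b 84 c3 98
[3] 0x13->0x03 len=8 : c3 98 59 84 c3 72 c0 7d
[4] 0x10->0x05 len=6 : f1 6b 84 c3 98 59
[5] 0x10->0x17 len=3 : f1 6b 84
query mem[0x04]=0x98, mem[0x10]=0xf1, mem[0x16]=0x84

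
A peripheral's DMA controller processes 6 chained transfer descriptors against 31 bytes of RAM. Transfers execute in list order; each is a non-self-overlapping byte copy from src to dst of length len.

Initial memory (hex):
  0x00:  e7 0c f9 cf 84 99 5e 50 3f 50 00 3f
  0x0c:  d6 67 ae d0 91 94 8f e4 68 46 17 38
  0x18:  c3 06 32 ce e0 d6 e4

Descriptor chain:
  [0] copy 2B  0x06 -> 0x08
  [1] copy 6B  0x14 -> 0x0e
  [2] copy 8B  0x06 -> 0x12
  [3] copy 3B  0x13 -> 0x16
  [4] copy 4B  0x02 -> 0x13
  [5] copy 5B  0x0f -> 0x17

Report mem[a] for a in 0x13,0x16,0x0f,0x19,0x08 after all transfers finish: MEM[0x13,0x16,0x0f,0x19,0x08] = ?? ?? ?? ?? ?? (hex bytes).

MEM[0x13,0x16,0x0f,0x19,0x08] = f9 99 46 38 5e

#0 dst[0x08+2] := {0x5e,0x50}
#1 dst[0x0e+6] := {0x68,0x46,0x17,0x38,0xc3,0x06}
#2 dst[0x12+8] := {0x5e,0x50,0x5e,0x50,0x00,0x3f,0xd6,0x67}
#3 dst[0x16+3] := {0x50,0x5e,0x50}
#4 dst[0x13+4] := {0xf9,0xcf,0x84,0x99}
#5 dst[0x17+5] := {0x46,0x17,0x38,0x5e,0xf9}
query mem[0x13]=0xf9, mem[0x16]=0x99, mem[0x0f]=0x46, mem[0x19]=0x38, mem[0x08]=0x5e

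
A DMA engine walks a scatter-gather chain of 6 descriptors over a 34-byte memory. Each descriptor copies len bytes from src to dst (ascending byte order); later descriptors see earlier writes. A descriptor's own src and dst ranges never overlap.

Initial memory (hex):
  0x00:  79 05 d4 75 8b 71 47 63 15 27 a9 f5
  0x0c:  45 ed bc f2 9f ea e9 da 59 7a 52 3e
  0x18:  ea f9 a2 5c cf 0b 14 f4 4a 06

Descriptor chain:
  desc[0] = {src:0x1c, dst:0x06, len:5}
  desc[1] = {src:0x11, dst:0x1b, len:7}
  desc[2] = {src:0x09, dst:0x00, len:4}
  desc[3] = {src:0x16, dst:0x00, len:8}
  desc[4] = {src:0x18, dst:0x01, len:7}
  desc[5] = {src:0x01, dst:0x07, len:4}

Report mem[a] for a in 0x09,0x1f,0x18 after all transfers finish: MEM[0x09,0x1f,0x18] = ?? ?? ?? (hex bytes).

MEM[0x09,0x1f,0x18] = a2 7a ea

[0] 0x1c->0x06 len=5 : cf 0b 14 f4 4a
[1] 0x11->0x1b len=7 : ea e9 da 59 7a 52 3e
[2] 0x09->0x00 len=4 : f4 4a f5 45
[3] 0x16->0x00 len=8 : 52 3e ea f9 a2 ea e9 da
[4] 0x18->0x01 len=7 : ea f9 a2 ea e9 da 59
[5] 0x01->0x07 len=4 : ea f9 a2 ea
query mem[0x09]=0xa2, mem[0x1f]=0x7a, mem[0x18]=0xea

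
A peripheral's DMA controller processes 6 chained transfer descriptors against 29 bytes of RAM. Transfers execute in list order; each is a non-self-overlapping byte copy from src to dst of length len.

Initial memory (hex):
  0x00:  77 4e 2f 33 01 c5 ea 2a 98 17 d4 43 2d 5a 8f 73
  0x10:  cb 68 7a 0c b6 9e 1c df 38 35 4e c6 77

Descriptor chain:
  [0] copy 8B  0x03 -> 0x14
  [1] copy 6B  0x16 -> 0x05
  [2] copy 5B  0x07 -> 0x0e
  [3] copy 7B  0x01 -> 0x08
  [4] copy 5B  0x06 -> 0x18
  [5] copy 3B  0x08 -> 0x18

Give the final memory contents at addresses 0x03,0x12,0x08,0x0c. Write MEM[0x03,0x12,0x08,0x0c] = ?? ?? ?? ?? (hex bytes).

D0: mem[0x14..0x1b] <- [33 01 c5 ea 2a 98 17 d4]
D1: mem[0x05..0x0a] <- [c5 ea 2a 98 17 d4]
D2: mem[0x0e..0x12] <- [2a 98 17 d4 43]
D3: mem[0x08..0x0e] <- [4e 2f 33 01 c5 ea 2a]
D4: mem[0x18..0x1c] <- [ea 2a 4e 2f 33]
D5: mem[0x18..0x1a] <- [4e 2f 33]
query mem[0x03]=0x33, mem[0x12]=0x43, mem[0x08]=0x4e, mem[0x0c]=0xc5

MEM[0x03,0x12,0x08,0x0c] = 33 43 4e c5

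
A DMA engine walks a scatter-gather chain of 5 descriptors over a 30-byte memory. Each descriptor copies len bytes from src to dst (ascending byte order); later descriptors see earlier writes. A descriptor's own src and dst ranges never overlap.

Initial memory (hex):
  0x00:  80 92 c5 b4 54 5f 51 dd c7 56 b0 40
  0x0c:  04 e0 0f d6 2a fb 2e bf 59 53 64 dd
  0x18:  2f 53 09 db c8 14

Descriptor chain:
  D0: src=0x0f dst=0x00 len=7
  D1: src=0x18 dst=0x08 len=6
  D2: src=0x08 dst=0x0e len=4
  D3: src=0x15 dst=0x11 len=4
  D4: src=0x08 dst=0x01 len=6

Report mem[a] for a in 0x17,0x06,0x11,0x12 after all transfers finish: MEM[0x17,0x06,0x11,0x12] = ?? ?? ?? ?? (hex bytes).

MEM[0x17,0x06,0x11,0x12] = dd 14 53 64

#0 dst[0x00+7] := {0xd6,0x2a,0xfb,0x2e,0xbf,0x59,0x53}
#1 dst[0x08+6] := {0x2f,0x53,0x09,0xdb,0xc8,0x14}
#2 dst[0x0e+4] := {0x2f,0x53,0x09,0xdb}
#3 dst[0x11+4] := {0x53,0x64,0xdd,0x2f}
#4 dst[0x01+6] := {0x2f,0x53,0x09,0xdb,0xc8,0x14}
query mem[0x17]=0xdd, mem[0x06]=0x14, mem[0x11]=0x53, mem[0x12]=0x64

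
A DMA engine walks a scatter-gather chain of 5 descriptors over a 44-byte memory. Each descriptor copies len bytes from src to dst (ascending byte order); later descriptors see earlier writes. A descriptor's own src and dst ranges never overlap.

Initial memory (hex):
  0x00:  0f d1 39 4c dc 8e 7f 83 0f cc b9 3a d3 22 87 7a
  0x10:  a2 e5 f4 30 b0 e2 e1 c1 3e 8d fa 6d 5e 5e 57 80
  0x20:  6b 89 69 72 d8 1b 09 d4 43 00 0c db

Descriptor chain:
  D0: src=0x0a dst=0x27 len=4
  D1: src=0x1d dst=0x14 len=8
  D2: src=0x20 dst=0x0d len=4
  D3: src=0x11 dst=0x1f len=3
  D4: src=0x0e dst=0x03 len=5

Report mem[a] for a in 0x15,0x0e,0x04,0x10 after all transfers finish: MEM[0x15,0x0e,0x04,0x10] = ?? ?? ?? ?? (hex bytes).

[0] 0x0a->0x27 len=4 : b9 3a d3 22
[1] 0x1d->0x14 len=8 : 5e 57 80 6b 89 69 72 d8
[2] 0x20->0x0d len=4 : 6b 89 69 72
[3] 0x11->0x1f len=3 : e5 f4 30
[4] 0x0e->0x03 len=5 : 89 69 72 e5 f4
query mem[0x15]=0x57, mem[0x0e]=0x89, mem[0x04]=0x69, mem[0x10]=0x72

MEM[0x15,0x0e,0x04,0x10] = 57 89 69 72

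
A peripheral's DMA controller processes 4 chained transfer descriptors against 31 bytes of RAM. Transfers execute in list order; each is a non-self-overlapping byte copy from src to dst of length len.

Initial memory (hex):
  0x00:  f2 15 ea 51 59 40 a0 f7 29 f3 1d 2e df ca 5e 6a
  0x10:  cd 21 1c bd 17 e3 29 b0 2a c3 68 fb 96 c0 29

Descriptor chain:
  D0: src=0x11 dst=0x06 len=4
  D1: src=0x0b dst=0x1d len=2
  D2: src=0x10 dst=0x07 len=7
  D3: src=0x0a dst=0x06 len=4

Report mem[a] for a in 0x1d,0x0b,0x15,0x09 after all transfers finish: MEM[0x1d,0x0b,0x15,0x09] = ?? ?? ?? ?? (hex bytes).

#0 dst[0x06+4] := {0x21,0x1c,0xbd,0x17}
#1 dst[0x1d+2] := {0x2e,0xdf}
#2 dst[0x07+7] := {0xcd,0x21,0x1c,0xbd,0x17,0xe3,0x29}
#3 dst[0x06+4] := {0xbd,0x17,0xe3,0x29}
query mem[0x1d]=0x2e, mem[0x0b]=0x17, mem[0x15]=0xe3, mem[0x09]=0x29

MEM[0x1d,0x0b,0x15,0x09] = 2e 17 e3 29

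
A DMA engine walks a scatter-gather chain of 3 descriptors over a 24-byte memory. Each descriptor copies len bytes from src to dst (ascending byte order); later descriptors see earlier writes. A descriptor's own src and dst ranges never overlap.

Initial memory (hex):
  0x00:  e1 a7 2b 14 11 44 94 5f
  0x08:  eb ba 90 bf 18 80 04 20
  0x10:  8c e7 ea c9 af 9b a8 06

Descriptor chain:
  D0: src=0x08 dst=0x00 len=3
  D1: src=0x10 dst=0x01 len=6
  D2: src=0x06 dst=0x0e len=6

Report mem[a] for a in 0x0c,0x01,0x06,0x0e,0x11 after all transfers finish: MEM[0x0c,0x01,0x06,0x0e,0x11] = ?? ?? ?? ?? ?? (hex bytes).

[0] 0x08->0x00 len=3 : eb ba 90
[1] 0x10->0x01 len=6 : 8c e7 ea c9 af 9b
[2] 0x06->0x0e len=6 : 9b 5f eb ba 90 bf
query mem[0x0c]=0x18, mem[0x01]=0x8c, mem[0x06]=0x9b, mem[0x0e]=0x9b, mem[0x11]=0xba

MEM[0x0c,0x01,0x06,0x0e,0x11] = 18 8c 9b 9b ba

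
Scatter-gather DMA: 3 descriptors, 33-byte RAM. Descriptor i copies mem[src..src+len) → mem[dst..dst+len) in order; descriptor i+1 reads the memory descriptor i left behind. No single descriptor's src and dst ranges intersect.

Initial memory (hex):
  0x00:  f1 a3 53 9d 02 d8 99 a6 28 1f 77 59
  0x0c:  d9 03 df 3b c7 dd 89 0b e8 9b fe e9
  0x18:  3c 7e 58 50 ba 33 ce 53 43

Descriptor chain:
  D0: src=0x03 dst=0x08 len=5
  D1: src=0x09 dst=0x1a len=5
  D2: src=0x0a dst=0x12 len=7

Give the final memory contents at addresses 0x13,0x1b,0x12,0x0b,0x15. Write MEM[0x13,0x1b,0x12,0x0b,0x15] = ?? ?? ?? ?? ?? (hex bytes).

MEM[0x13,0x1b,0x12,0x0b,0x15] = 99 d8 d8 99 03

#0 dst[0x08+5] := {0x9d,0x02,0xd8,0x99,0xa6}
#1 dst[0x1a+5] := {0x02,0xd8,0x99,0xa6,0x03}
#2 dst[0x12+7] := {0xd8,0x99,0xa6,0x03,0xdf,0x3b,0xc7}
query mem[0x13]=0x99, mem[0x1b]=0xd8, mem[0x12]=0xd8, mem[0x0b]=0x99, mem[0x15]=0x03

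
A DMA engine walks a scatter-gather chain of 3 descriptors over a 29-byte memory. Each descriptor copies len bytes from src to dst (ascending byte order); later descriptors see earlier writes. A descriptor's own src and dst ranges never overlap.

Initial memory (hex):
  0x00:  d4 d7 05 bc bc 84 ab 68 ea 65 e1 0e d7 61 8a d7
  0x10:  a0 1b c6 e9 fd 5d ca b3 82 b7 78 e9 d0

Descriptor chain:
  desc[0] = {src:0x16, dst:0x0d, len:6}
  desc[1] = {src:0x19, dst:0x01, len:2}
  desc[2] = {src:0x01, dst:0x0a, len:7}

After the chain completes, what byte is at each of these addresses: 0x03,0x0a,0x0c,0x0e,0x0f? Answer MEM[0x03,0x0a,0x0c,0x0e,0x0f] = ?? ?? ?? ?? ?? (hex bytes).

MEM[0x03,0x0a,0x0c,0x0e,0x0f] = bc b7 bc 84 ab

#0 dst[0x0d+6] := {0xca,0xb3,0x82,0xb7,0x78,0xe9}
#1 dst[0x01+2] := {0xb7,0x78}
#2 dst[0x0a+7] := {0xb7,0x78,0xbc,0xbc,0x84,0xab,0x68}
query mem[0x03]=0xbc, mem[0x0a]=0xb7, mem[0x0c]=0xbc, mem[0x0e]=0x84, mem[0x0f]=0xab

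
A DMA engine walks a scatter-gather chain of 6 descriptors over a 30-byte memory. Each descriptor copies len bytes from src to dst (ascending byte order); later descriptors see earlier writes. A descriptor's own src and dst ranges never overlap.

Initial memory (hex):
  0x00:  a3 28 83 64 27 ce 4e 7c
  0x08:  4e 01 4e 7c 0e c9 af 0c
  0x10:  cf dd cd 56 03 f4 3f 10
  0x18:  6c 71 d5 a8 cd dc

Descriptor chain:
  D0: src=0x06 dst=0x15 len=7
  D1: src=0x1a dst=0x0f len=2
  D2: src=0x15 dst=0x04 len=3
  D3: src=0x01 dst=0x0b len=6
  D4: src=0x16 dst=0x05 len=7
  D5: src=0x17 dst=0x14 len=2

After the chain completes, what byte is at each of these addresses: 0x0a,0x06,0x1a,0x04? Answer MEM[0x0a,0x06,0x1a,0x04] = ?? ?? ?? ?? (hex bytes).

[0] 0x06->0x15 len=7 : 4e 7c 4e 01 4e 7c 0e
[1] 0x1a->0x0f len=2 : 7c 0e
[2] 0x15->0x04 len=3 : 4e 7c 4e
[3] 0x01->0x0b len=6 : 28 83 64 4e 7c 4e
[4] 0x16->0x05 len=7 : 7c 4e 01 4e 7c 0e cd
[5] 0x17->0x14 len=2 : 4e 01
query mem[0x0a]=0x0e, mem[0x06]=0x4e, mem[0x1a]=0x7c, mem[0x04]=0x4e

MEM[0x0a,0x06,0x1a,0x04] = 0e 4e 7c 4e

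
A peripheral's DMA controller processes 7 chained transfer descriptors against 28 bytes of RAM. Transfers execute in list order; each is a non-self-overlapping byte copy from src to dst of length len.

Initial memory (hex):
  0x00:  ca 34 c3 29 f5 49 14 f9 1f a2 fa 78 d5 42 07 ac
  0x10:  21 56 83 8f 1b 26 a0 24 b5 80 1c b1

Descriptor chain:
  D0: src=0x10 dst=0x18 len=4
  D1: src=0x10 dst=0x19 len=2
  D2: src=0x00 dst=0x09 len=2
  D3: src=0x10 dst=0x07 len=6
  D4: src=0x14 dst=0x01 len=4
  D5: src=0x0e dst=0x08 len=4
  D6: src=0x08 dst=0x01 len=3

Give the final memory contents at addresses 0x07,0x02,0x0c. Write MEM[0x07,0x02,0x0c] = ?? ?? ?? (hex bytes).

D0: mem[0x18..0x1b] <- [21 56 83 8f]
D1: mem[0x19..0x1a] <- [21 56]
D2: mem[0x09..0x0a] <- [ca 34]
D3: mem[0x07..0x0c] <- [21 56 83 8f 1b 26]
D4: mem[0x01..0x04] <- [1b 26 a0 24]
D5: mem[0x08..0x0b] <- [07 ac 21 56]
D6: mem[0x01..0x03] <- [07 ac 21]
query mem[0x07]=0x21, mem[0x02]=0xac, mem[0x0c]=0x26

MEM[0x07,0x02,0x0c] = 21 ac 26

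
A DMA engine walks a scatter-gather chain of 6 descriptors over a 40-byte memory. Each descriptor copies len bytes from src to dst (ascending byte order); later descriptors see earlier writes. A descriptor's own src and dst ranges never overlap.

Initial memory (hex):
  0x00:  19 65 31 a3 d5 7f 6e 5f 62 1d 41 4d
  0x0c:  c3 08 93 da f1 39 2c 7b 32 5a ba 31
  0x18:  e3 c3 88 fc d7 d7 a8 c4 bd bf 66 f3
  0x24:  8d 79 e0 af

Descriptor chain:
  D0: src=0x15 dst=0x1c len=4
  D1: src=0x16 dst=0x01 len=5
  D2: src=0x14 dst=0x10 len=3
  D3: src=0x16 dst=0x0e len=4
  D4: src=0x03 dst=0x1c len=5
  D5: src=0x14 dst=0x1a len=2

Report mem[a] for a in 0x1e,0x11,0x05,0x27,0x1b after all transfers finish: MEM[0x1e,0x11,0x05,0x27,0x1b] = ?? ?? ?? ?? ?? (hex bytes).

MEM[0x1e,0x11,0x05,0x27,0x1b] = 88 c3 88 af 5a

[0] 0x15->0x1c len=4 : 5a ba 31 e3
[1] 0x16->0x01 len=5 : ba 31 e3 c3 88
[2] 0x14->0x10 len=3 : 32 5a ba
[3] 0x16->0x0e len=4 : ba 31 e3 c3
[4] 0x03->0x1c len=5 : e3 c3 88 6e 5f
[5] 0x14->0x1a len=2 : 32 5a
query mem[0x1e]=0x88, mem[0x11]=0xc3, mem[0x05]=0x88, mem[0x27]=0xaf, mem[0x1b]=0x5a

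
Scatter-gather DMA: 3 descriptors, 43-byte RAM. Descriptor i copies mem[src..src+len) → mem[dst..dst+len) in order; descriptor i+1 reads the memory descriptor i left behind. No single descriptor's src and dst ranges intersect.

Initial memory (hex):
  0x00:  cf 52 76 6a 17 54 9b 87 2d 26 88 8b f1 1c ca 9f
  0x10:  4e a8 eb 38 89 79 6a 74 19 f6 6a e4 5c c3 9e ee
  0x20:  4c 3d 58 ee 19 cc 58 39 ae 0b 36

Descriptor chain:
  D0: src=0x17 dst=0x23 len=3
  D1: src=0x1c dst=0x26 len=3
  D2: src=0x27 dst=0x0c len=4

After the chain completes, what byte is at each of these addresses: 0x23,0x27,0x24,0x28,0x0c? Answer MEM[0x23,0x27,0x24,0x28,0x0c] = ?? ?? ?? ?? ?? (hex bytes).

MEM[0x23,0x27,0x24,0x28,0x0c] = 74 c3 19 9e c3

  after D0: wrote 3B at 0x23 = 7419f6
  after D1: wrote 3B at 0x26 = 5cc39e
  after D2: wrote 4B at 0x0c = c39e0b36
query mem[0x23]=0x74, mem[0x27]=0xc3, mem[0x24]=0x19, mem[0x28]=0x9e, mem[0x0c]=0xc3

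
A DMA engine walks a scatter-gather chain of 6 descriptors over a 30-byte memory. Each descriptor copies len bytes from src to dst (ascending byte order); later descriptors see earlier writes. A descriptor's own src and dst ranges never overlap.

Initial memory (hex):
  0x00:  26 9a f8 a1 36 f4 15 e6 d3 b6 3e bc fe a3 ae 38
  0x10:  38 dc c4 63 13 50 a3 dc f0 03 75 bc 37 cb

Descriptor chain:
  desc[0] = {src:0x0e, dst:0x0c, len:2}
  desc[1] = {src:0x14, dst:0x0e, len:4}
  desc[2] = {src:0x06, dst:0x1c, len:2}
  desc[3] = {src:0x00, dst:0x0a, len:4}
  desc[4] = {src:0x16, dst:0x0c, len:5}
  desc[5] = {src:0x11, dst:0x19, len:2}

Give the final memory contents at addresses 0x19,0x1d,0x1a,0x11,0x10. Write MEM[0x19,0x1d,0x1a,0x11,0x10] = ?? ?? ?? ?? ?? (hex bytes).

MEM[0x19,0x1d,0x1a,0x11,0x10] = dc e6 c4 dc 75

  after D0: wrote 2B at 0x0c = ae38
  after D1: wrote 4B at 0x0e = 1350a3dc
  after D2: wrote 2B at 0x1c = 15e6
  after D3: wrote 4B at 0x0a = 269af8a1
  after D4: wrote 5B at 0x0c = a3dcf00375
  after D5: wrote 2B at 0x19 = dcc4
query mem[0x19]=0xdc, mem[0x1d]=0xe6, mem[0x1a]=0xc4, mem[0x11]=0xdc, mem[0x10]=0x75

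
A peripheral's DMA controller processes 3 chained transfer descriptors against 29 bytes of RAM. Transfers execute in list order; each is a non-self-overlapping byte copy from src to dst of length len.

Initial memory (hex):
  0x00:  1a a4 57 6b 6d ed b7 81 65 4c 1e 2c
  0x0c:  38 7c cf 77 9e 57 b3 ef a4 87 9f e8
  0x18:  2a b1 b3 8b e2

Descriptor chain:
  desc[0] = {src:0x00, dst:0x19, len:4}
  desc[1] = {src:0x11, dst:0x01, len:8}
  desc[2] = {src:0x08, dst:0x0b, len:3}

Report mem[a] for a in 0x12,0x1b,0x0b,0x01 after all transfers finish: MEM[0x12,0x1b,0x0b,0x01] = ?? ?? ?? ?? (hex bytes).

MEM[0x12,0x1b,0x0b,0x01] = b3 57 2a 57

D0: mem[0x19..0x1c] <- [1a a4 57 6b]
D1: mem[0x01..0x08] <- [57 b3 ef a4 87 9f e8 2a]
D2: mem[0x0b..0x0d] <- [2a 4c 1e]
query mem[0x12]=0xb3, mem[0x1b]=0x57, mem[0x0b]=0x2a, mem[0x01]=0x57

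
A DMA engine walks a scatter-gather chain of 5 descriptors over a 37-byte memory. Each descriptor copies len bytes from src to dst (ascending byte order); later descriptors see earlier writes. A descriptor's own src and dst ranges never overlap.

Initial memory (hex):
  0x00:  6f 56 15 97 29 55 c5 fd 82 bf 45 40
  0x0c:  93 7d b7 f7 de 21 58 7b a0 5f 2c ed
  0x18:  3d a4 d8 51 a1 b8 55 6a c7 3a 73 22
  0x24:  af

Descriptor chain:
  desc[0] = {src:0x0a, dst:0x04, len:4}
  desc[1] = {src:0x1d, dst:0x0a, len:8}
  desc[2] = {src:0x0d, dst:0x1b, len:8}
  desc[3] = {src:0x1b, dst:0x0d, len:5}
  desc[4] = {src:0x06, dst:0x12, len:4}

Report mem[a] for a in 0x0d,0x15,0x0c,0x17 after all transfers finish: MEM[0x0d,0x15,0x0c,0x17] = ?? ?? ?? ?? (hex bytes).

D0: mem[0x04..0x07] <- [45 40 93 7d]
D1: mem[0x0a..0x11] <- [b8 55 6a c7 3a 73 22 af]
D2: mem[0x1b..0x22] <- [c7 3a 73 22 af 58 7b a0]
D3: mem[0x0d..0x11] <- [c7 3a 73 22 af]
D4: mem[0x12..0x15] <- [93 7d 82 bf]
query mem[0x0d]=0xc7, mem[0x15]=0xbf, mem[0x0c]=0x6a, mem[0x17]=0xed

MEM[0x0d,0x15,0x0c,0x17] = c7 bf 6a ed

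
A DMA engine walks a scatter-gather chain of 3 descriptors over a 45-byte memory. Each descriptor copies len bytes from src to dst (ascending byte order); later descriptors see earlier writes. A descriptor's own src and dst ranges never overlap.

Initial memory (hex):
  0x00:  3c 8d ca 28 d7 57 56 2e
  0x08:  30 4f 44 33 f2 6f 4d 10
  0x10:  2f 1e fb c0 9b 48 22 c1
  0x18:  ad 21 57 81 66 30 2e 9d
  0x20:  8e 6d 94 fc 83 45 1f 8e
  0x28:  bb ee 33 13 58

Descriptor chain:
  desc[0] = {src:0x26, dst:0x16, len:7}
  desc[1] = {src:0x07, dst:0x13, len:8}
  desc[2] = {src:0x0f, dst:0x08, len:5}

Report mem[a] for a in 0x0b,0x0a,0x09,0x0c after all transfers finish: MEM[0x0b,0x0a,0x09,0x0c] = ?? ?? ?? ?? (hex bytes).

MEM[0x0b,0x0a,0x09,0x0c] = fb 1e 2f 2e

  after D0: wrote 7B at 0x16 = 1f8ebbee331358
  after D1: wrote 8B at 0x13 = 2e304f4433f26f4d
  after D2: wrote 5B at 0x08 = 102f1efb2e
query mem[0x0b]=0xfb, mem[0x0a]=0x1e, mem[0x09]=0x2f, mem[0x0c]=0x2e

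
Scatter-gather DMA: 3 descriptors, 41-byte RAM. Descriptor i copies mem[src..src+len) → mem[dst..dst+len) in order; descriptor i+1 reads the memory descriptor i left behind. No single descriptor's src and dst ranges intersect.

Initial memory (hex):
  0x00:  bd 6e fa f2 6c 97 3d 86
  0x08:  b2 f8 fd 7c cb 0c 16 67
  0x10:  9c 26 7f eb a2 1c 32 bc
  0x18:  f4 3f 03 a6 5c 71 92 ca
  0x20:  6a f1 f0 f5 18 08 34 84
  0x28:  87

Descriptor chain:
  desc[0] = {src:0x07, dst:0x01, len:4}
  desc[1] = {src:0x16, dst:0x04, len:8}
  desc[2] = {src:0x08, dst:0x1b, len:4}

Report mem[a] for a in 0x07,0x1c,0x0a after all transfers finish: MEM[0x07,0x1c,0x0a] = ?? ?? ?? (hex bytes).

[0] 0x07->0x01 len=4 : 86 b2 f8 fd
[1] 0x16->0x04 len=8 : 32 bc f4 3f 03 a6 5c 71
[2] 0x08->0x1b len=4 : 03 a6 5c 71
query mem[0x07]=0x3f, mem[0x1c]=0xa6, mem[0x0a]=0x5c

MEM[0x07,0x1c,0x0a] = 3f a6 5c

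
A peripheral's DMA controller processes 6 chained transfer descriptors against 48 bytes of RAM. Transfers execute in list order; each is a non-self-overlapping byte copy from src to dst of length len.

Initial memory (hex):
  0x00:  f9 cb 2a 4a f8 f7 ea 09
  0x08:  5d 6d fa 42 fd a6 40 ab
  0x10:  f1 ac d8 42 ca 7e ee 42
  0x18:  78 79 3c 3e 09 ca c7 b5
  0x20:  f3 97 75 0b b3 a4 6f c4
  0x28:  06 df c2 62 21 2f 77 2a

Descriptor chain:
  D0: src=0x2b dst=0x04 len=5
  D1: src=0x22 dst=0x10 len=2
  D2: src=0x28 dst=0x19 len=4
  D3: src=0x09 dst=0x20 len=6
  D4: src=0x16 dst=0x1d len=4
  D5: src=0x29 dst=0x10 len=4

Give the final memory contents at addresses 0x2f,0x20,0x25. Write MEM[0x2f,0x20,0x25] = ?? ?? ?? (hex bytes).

#0 dst[0x04+5] := {0x62,0x21,0x2f,0x77,0x2a}
#1 dst[0x10+2] := {0x75,0x0b}
#2 dst[0x19+4] := {0x06,0xdf,0xc2,0x62}
#3 dst[0x20+6] := {0x6d,0xfa,0x42,0xfd,0xa6,0x40}
#4 dst[0x1d+4] := {0xee,0x42,0x78,0x06}
#5 dst[0x10+4] := {0xdf,0xc2,0x62,0x21}
query mem[0x2f]=0x2a, mem[0x20]=0x06, mem[0x25]=0x40

MEM[0x2f,0x20,0x25] = 2a 06 40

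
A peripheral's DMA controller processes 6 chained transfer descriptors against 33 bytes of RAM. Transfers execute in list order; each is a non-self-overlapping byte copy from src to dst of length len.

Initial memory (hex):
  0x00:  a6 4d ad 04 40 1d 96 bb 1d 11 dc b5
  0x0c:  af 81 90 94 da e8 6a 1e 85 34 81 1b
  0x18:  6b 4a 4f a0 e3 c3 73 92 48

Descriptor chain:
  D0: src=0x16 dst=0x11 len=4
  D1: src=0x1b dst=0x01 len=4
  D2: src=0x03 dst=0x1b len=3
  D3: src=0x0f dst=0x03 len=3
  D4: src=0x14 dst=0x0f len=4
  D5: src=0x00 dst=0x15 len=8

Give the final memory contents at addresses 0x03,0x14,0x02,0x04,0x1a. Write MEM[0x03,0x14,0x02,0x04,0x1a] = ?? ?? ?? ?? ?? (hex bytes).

  after D0: wrote 4B at 0x11 = 811b6b4a
  after D1: wrote 4B at 0x01 = a0e3c373
  after D2: wrote 3B at 0x1b = c3731d
  after D3: wrote 3B at 0x03 = 94da81
  after D4: wrote 4B at 0x0f = 4a34811b
  after D5: wrote 8B at 0x15 = a6a0e394da8196bb
query mem[0x03]=0x94, mem[0x14]=0x4a, mem[0x02]=0xe3, mem[0x04]=0xda, mem[0x1a]=0x81

MEM[0x03,0x14,0x02,0x04,0x1a] = 94 4a e3 da 81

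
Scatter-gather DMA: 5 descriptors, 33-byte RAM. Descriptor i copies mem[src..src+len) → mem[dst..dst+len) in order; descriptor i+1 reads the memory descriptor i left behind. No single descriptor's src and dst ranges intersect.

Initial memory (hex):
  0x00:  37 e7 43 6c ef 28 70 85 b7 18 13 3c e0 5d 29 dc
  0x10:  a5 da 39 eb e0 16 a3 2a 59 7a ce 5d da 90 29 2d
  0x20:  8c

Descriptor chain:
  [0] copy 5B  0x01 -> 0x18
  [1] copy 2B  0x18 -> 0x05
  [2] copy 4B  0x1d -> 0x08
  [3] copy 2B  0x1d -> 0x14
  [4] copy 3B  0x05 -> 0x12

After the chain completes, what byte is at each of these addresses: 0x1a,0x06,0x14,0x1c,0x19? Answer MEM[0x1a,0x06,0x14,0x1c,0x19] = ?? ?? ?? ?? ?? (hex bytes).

MEM[0x1a,0x06,0x14,0x1c,0x19] = 6c 43 85 28 43

[0] 0x01->0x18 len=5 : e7 43 6c ef 28
[1] 0x18->0x05 len=2 : e7 43
[2] 0x1d->0x08 len=4 : 90 29 2d 8c
[3] 0x1d->0x14 len=2 : 90 29
[4] 0x05->0x12 len=3 : e7 43 85
query mem[0x1a]=0x6c, mem[0x06]=0x43, mem[0x14]=0x85, mem[0x1c]=0x28, mem[0x19]=0x43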